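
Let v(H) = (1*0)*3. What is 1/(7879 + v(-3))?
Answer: 1/7879 ≈ 0.00012692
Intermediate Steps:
v(H) = 0 (v(H) = 0*3 = 0)
1/(7879 + v(-3)) = 1/(7879 + 0) = 1/7879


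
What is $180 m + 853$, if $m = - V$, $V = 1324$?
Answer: $-237467$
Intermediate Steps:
$m = -1324$ ($m = \left(-1\right) 1324 = -1324$)
$180 m + 853 = 180 \left(-1324\right) + 853 = -238320 + 853 = -237467$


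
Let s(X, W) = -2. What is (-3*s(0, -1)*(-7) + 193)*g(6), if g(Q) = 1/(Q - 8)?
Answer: -151/2 ≈ -75.500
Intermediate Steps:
g(Q) = 1/(-8 + Q)
(-3*s(0, -1)*(-7) + 193)*g(6) = (-3*(-2)*(-7) + 193)/(-8 + 6) = (6*(-7) + 193)/(-2) = (-42 + 193)*(-½) = 151*(-½) = -151/2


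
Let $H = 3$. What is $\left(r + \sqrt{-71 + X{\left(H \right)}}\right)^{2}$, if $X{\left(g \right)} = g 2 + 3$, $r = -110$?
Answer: $\left(110 - i \sqrt{62}\right)^{2} \approx 12038.0 - 1732.3 i$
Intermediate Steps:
$X{\left(g \right)} = 3 + 2 g$ ($X{\left(g \right)} = 2 g + 3 = 3 + 2 g$)
$\left(r + \sqrt{-71 + X{\left(H \right)}}\right)^{2} = \left(-110 + \sqrt{-71 + \left(3 + 2 \cdot 3\right)}\right)^{2} = \left(-110 + \sqrt{-71 + \left(3 + 6\right)}\right)^{2} = \left(-110 + \sqrt{-71 + 9}\right)^{2} = \left(-110 + \sqrt{-62}\right)^{2} = \left(-110 + i \sqrt{62}\right)^{2}$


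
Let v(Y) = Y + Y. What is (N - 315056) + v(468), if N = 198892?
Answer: -115228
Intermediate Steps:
v(Y) = 2*Y
(N - 315056) + v(468) = (198892 - 315056) + 2*468 = -116164 + 936 = -115228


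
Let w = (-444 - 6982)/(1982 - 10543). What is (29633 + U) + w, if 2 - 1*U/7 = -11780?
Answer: 959755453/8561 ≈ 1.1211e+5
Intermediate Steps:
U = 82474 (U = 14 - 7*(-11780) = 14 + 82460 = 82474)
w = 7426/8561 (w = -7426/(-8561) = -7426*(-1/8561) = 7426/8561 ≈ 0.86742)
(29633 + U) + w = (29633 + 82474) + 7426/8561 = 112107 + 7426/8561 = 959755453/8561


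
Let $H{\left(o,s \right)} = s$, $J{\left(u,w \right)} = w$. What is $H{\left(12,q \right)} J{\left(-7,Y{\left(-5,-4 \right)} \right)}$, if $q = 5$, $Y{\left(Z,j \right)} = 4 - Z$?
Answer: $45$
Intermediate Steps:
$H{\left(12,q \right)} J{\left(-7,Y{\left(-5,-4 \right)} \right)} = 5 \left(4 - -5\right) = 5 \left(4 + 5\right) = 5 \cdot 9 = 45$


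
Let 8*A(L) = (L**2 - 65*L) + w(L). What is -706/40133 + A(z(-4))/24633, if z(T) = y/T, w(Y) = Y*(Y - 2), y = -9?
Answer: -128685233/7030017344 ≈ -0.018305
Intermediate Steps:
w(Y) = Y*(-2 + Y)
z(T) = -9/T
A(L) = -65*L/8 + L**2/8 + L*(-2 + L)/8 (A(L) = ((L**2 - 65*L) + L*(-2 + L))/8 = (L**2 - 65*L + L*(-2 + L))/8 = -65*L/8 + L**2/8 + L*(-2 + L)/8)
-706/40133 + A(z(-4))/24633 = -706/40133 + ((-9/(-4))*(-67 + 2*(-9/(-4)))/8)/24633 = -706*1/40133 + ((-9*(-1/4))*(-67 + 2*(-9*(-1/4)))/8)*(1/24633) = -706/40133 + ((1/8)*(9/4)*(-67 + 2*(9/4)))*(1/24633) = -706/40133 + ((1/8)*(9/4)*(-67 + 9/2))*(1/24633) = -706/40133 + ((1/8)*(9/4)*(-125/2))*(1/24633) = -706/40133 - 1125/64*1/24633 = -706/40133 - 125/175168 = -128685233/7030017344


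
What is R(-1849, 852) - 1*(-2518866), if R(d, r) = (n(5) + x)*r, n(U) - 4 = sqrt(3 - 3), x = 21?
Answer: 2540166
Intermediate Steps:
n(U) = 4 (n(U) = 4 + sqrt(3 - 3) = 4 + sqrt(0) = 4 + 0 = 4)
R(d, r) = 25*r (R(d, r) = (4 + 21)*r = 25*r)
R(-1849, 852) - 1*(-2518866) = 25*852 - 1*(-2518866) = 21300 + 2518866 = 2540166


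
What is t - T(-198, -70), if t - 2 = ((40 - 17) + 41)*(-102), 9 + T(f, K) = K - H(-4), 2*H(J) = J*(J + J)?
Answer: -6431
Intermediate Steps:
H(J) = J² (H(J) = (J*(J + J))/2 = (J*(2*J))/2 = (2*J²)/2 = J²)
T(f, K) = -25 + K (T(f, K) = -9 + (K - 1*(-4)²) = -9 + (K - 1*16) = -9 + (K - 16) = -9 + (-16 + K) = -25 + K)
t = -6526 (t = 2 + ((40 - 17) + 41)*(-102) = 2 + (23 + 41)*(-102) = 2 + 64*(-102) = 2 - 6528 = -6526)
t - T(-198, -70) = -6526 - (-25 - 70) = -6526 - 1*(-95) = -6526 + 95 = -6431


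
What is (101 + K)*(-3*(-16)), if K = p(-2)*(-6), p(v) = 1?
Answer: 4560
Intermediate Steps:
K = -6 (K = 1*(-6) = -6)
(101 + K)*(-3*(-16)) = (101 - 6)*(-3*(-16)) = 95*48 = 4560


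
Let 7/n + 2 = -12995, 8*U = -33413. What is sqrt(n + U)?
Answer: I*sqrt(11288383629098)/51988 ≈ 64.627*I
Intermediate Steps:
U = -33413/8 (U = (1/8)*(-33413) = -33413/8 ≈ -4176.6)
n = -7/12997 (n = 7/(-2 - 12995) = 7/(-12997) = 7*(-1/12997) = -7/12997 ≈ -0.00053859)
sqrt(n + U) = sqrt(-7/12997 - 33413/8) = sqrt(-434268817/103976) = I*sqrt(11288383629098)/51988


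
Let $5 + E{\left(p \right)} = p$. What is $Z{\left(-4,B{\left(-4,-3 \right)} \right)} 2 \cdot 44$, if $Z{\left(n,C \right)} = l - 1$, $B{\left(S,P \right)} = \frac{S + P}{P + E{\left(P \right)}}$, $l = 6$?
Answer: $440$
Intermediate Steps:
$E{\left(p \right)} = -5 + p$
$B{\left(S,P \right)} = \frac{P + S}{-5 + 2 P}$ ($B{\left(S,P \right)} = \frac{S + P}{P + \left(-5 + P\right)} = \frac{P + S}{-5 + 2 P}$)
$Z{\left(n,C \right)} = 5$ ($Z{\left(n,C \right)} = 6 - 1 = 5$)
$Z{\left(-4,B{\left(-4,-3 \right)} \right)} 2 \cdot 44 = 5 \cdot 2 \cdot 44 = 10 \cdot 44 = 440$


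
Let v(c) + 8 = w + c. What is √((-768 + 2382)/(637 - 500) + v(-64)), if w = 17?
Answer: I*√811177/137 ≈ 6.5741*I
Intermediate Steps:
v(c) = 9 + c (v(c) = -8 + (17 + c) = 9 + c)
√((-768 + 2382)/(637 - 500) + v(-64)) = √((-768 + 2382)/(637 - 500) + (9 - 64)) = √(1614/137 - 55) = √(-5921/137) = I*√811177/137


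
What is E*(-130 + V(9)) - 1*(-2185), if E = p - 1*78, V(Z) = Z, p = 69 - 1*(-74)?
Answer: -5680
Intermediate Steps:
p = 143 (p = 69 + 74 = 143)
E = 65 (E = 143 - 1*78 = 143 - 78 = 65)
E*(-130 + V(9)) - 1*(-2185) = 65*(-130 + 9) - 1*(-2185) = 65*(-121) + 2185 = -7865 + 2185 = -5680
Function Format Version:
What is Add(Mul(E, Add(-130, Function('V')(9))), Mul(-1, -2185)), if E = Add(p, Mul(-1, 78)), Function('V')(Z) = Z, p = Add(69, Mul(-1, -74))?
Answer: -5680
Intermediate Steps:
p = 143 (p = Add(69, 74) = 143)
E = 65 (E = Add(143, Mul(-1, 78)) = Add(143, -78) = 65)
Add(Mul(E, Add(-130, Function('V')(9))), Mul(-1, -2185)) = Add(Mul(65, Add(-130, 9)), Mul(-1, -2185)) = Add(Mul(65, -121), 2185) = Add(-7865, 2185) = -5680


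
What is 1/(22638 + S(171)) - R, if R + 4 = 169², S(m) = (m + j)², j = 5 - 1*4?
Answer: -1491303653/52222 ≈ -28557.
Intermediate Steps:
j = 1 (j = 5 - 4 = 1)
S(m) = (1 + m)² (S(m) = (m + 1)² = (1 + m)²)
R = 28557 (R = -4 + 169² = -4 + 28561 = 28557)
1/(22638 + S(171)) - R = 1/(22638 + (1 + 171)²) - 1*28557 = 1/(22638 + 172²) - 28557 = 1/(22638 + 29584) - 28557 = 1/52222 - 28557 = -1491303653/52222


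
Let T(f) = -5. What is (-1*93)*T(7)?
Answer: 465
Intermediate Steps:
(-1*93)*T(7) = -1*93*(-5) = -93*(-5) = 465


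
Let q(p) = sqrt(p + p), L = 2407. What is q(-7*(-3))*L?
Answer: 2407*sqrt(42) ≈ 15599.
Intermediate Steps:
q(p) = sqrt(2)*sqrt(p) (q(p) = sqrt(2*p) = sqrt(2)*sqrt(p))
q(-7*(-3))*L = (sqrt(2)*sqrt(-7*(-3)))*2407 = (sqrt(2)*sqrt(21))*2407 = sqrt(42)*2407 = 2407*sqrt(42)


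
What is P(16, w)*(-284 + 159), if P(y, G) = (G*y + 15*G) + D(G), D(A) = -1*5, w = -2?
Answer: 8375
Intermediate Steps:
D(A) = -5
P(y, G) = -5 + 15*G + G*y (P(y, G) = (G*y + 15*G) - 5 = (15*G + G*y) - 5 = -5 + 15*G + G*y)
P(16, w)*(-284 + 159) = (-5 + 15*(-2) - 2*16)*(-284 + 159) = (-5 - 30 - 32)*(-125) = -67*(-125) = 8375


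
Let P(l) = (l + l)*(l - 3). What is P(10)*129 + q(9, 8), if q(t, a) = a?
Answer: 18068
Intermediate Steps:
P(l) = 2*l*(-3 + l) (P(l) = (2*l)*(-3 + l) = 2*l*(-3 + l))
P(10)*129 + q(9, 8) = (2*10*(-3 + 10))*129 + 8 = (2*10*7)*129 + 8 = 140*129 + 8 = 18060 + 8 = 18068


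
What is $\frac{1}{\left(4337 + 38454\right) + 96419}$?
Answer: $\frac{1}{139210} \approx 7.1834 \cdot 10^{-6}$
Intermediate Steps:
$\frac{1}{\left(4337 + 38454\right) + 96419} = \frac{1}{42791 + 96419} = \frac{1}{139210}$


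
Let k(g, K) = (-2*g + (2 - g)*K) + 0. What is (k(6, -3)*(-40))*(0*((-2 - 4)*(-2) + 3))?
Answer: 0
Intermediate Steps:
k(g, K) = -2*g + K*(2 - g) (k(g, K) = (-2*g + K*(2 - g)) + 0 = -2*g + K*(2 - g))
(k(6, -3)*(-40))*(0*((-2 - 4)*(-2) + 3)) = ((-2*6 + 2*(-3) - 1*(-3)*6)*(-40))*(0*((-2 - 4)*(-2) + 3)) = ((-12 - 6 + 18)*(-40))*(0*(-6*(-2) + 3)) = (0*(-40))*(0*(12 + 3)) = 0*(0*15) = 0*0 = 0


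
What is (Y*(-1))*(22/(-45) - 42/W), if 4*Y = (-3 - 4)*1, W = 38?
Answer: -9541/3420 ≈ -2.7898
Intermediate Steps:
Y = -7/4 (Y = ((-3 - 4)*1)/4 = (-7*1)/4 = (1/4)*(-7) = -7/4 ≈ -1.7500)
(Y*(-1))*(22/(-45) - 42/W) = (-7/4*(-1))*(22/(-45) - 42/38) = 7*(22*(-1/45) - 42*1/38)/4 = 7*(-22/45 - 21/19)/4 = (7/4)*(-1363/855) = -9541/3420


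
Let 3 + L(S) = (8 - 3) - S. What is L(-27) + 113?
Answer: 142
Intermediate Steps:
L(S) = 2 - S (L(S) = -3 + ((8 - 3) - S) = -3 + (5 - S) = 2 - S)
L(-27) + 113 = (2 - 1*(-27)) + 113 = (2 + 27) + 113 = 29 + 113 = 142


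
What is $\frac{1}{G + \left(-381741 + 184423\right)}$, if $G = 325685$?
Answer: $\frac{1}{128367} \approx 7.7902 \cdot 10^{-6}$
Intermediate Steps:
$\frac{1}{G + \left(-381741 + 184423\right)} = \frac{1}{325685 + \left(-381741 + 184423\right)} = \frac{1}{325685 - 197318} = \frac{1}{128367}$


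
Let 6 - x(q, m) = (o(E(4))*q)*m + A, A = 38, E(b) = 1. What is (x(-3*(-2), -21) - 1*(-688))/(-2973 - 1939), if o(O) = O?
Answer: -391/2456 ≈ -0.15920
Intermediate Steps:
x(q, m) = -32 - m*q (x(q, m) = 6 - ((1*q)*m + 38) = 6 - (q*m + 38) = 6 - (m*q + 38) = 6 - (38 + m*q) = 6 + (-38 - m*q) = -32 - m*q)
(x(-3*(-2), -21) - 1*(-688))/(-2973 - 1939) = ((-32 - 1*(-21)*(-3*(-2))) - 1*(-688))/(-2973 - 1939) = ((-32 - 1*(-21)*6) + 688)/(-4912) = ((-32 + 126) + 688)*(-1/4912) = (94 + 688)*(-1/4912) = 782*(-1/4912) = -391/2456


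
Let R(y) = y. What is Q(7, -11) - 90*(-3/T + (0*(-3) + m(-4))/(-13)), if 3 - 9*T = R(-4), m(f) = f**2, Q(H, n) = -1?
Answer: 41579/91 ≈ 456.91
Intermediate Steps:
T = 7/9 (T = 1/3 - 1/9*(-4) = 1/3 + 4/9 = 7/9 ≈ 0.77778)
Q(7, -11) - 90*(-3/T + (0*(-3) + m(-4))/(-13)) = -1 - 90*(-3/7/9 + (0*(-3) + (-4)**2)/(-13)) = -1 - 90*(-3*9/7 + (0 + 16)*(-1/13)) = -1 - 90*(-27/7 + 16*(-1/13)) = -1 - 90*(-27/7 - 16/13) = -1 - 90*(-463/91) = -1 + 41670/91 = 41579/91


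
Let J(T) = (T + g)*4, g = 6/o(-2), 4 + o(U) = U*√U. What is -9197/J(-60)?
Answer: 561017/14886 + 9197*I*√2/29772 ≈ 37.688 + 0.43687*I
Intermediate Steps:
o(U) = -4 + U^(3/2) (o(U) = -4 + U*√U = -4 + U^(3/2))
g = 6/(-4 - 2*I*√2) (g = 6/(-4 + (-2)^(3/2)) = 6/(-4 - 2*I*√2) ≈ -1.0 + 0.70711*I)
J(T) = -4 + 4*T + 2*I*√2 (J(T) = (T + (-1 + I*√2/2))*4 = (-1 + T + I*√2/2)*4 = -4 + 4*T + 2*I*√2)
-9197/J(-60) = -9197/(-4 + 4*(-60) + 2*I*√2) = -9197/(-4 - 240 + 2*I*√2) = -9197/(-244 + 2*I*√2)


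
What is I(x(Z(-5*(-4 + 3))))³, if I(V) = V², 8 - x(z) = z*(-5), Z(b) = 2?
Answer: 34012224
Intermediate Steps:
x(z) = 8 + 5*z (x(z) = 8 - z*(-5) = 8 - (-5)*z = 8 + 5*z)
I(x(Z(-5*(-4 + 3))))³ = ((8 + 5*2)²)³ = ((8 + 10)²)³ = (18²)³ = 324³ = 34012224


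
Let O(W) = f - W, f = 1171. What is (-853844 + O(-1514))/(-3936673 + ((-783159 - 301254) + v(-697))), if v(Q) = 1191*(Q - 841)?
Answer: 851159/6852844 ≈ 0.12421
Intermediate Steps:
v(Q) = -1001631 + 1191*Q (v(Q) = 1191*(-841 + Q) = -1001631 + 1191*Q)
O(W) = 1171 - W
(-853844 + O(-1514))/(-3936673 + ((-783159 - 301254) + v(-697))) = (-853844 + (1171 - 1*(-1514)))/(-3936673 + ((-783159 - 301254) + (-1001631 + 1191*(-697)))) = (-853844 + (1171 + 1514))/(-3936673 + (-1084413 + (-1001631 - 830127))) = (-853844 + 2685)/(-3936673 + (-1084413 - 1831758)) = -851159/(-3936673 - 2916171) = -851159/(-6852844) = -851159*(-1/6852844) = 851159/6852844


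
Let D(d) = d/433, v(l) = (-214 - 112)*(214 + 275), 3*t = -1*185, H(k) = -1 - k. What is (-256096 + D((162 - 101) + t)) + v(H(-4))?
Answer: -539747492/1299 ≈ -4.1551e+5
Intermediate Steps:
t = -185/3 (t = (-1*185)/3 = (⅓)*(-185) = -185/3 ≈ -61.667)
v(l) = -159414 (v(l) = -326*489 = -159414)
D(d) = d/433 (D(d) = d*(1/433) = d/433)
(-256096 + D((162 - 101) + t)) + v(H(-4)) = (-256096 + ((162 - 101) - 185/3)/433) - 159414 = (-256096 + (61 - 185/3)/433) - 159414 = (-256096 + (1/433)*(-⅔)) - 159414 = (-256096 - 2/1299) - 159414 = -332668706/1299 - 159414 = -539747492/1299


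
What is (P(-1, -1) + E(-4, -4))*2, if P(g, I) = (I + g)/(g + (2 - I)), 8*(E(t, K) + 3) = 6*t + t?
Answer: -15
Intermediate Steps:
E(t, K) = -3 + 7*t/8 (E(t, K) = -3 + (6*t + t)/8 = -3 + (7*t)/8 = -3 + 7*t/8)
P(g, I) = (I + g)/(2 + g - I)
(P(-1, -1) + E(-4, -4))*2 = ((-1 - 1)/(2 - 1 - 1*(-1)) + (-3 + (7/8)*(-4)))*2 = (-2/(2 - 1 + 1) + (-3 - 7/2))*2 = (-2/2 - 13/2)*2 = ((½)*(-2) - 13/2)*2 = (-1 - 13/2)*2 = -15/2*2 = -15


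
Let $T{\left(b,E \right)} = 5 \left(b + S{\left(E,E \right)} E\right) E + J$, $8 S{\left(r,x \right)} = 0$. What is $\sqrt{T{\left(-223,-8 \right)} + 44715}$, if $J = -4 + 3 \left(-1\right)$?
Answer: $2 \sqrt{13407} \approx 231.58$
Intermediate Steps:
$S{\left(r,x \right)} = 0$ ($S{\left(r,x \right)} = \frac{1}{8} \cdot 0 = 0$)
$J = -7$ ($J = -4 - 3 = -7$)
$T{\left(b,E \right)} = -7 + 5 E b$ ($T{\left(b,E \right)} = 5 \left(b + 0 E\right) E - 7 = 5 \left(b + 0\right) E - 7 = 5 b E - 7 = 5 E b - 7 = -7 + 5 E b$)
$\sqrt{T{\left(-223,-8 \right)} + 44715} = \sqrt{\left(-7 + 5 \left(-8\right) \left(-223\right)\right) + 44715} = \sqrt{\left(-7 + 8920\right) + 44715} = \sqrt{8913 + 44715} = \sqrt{53628} = 2 \sqrt{13407}$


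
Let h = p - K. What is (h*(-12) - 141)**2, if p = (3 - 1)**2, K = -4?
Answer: 56169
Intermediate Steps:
p = 4 (p = 2**2 = 4)
h = 8 (h = 4 - 1*(-4) = 4 + 4 = 8)
(h*(-12) - 141)**2 = (8*(-12) - 141)**2 = (-96 - 141)**2 = (-237)**2 = 56169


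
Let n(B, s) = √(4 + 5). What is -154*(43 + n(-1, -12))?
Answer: -7084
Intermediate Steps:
n(B, s) = 3 (n(B, s) = √9 = 3)
-154*(43 + n(-1, -12)) = -154*(43 + 3) = -154*46 = -7084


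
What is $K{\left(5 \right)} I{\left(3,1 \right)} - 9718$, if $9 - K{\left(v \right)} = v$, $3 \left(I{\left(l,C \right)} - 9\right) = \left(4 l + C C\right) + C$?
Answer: $- \frac{28990}{3} \approx -9663.3$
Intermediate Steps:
$I{\left(l,C \right)} = 9 + \frac{C}{3} + \frac{C^{2}}{3} + \frac{4 l}{3}$ ($I{\left(l,C \right)} = 9 + \frac{\left(4 l + C C\right) + C}{3} = 9 + \frac{\left(4 l + C^{2}\right) + C}{3} = 9 + \frac{\left(C^{2} + 4 l\right) + C}{3} = 9 + \frac{C + C^{2} + 4 l}{3} = 9 + \left(\frac{C}{3} + \frac{C^{2}}{3} + \frac{4 l}{3}\right) = 9 + \frac{C}{3} + \frac{C^{2}}{3} + \frac{4 l}{3}$)
$K{\left(v \right)} = 9 - v$
$K{\left(5 \right)} I{\left(3,1 \right)} - 9718 = \left(9 - 5\right) \left(9 + \frac{1}{3} \cdot 1 + \frac{1^{2}}{3} + \frac{4}{3} \cdot 3\right) - 9718 = \left(9 - 5\right) \left(9 + \frac{1}{3} + \frac{1}{3} \cdot 1 + 4\right) - 9718 = 4 \left(9 + \frac{1}{3} + \frac{1}{3} + 4\right) - 9718 = 4 \cdot \frac{41}{3} - 9718 = \frac{164}{3} - 9718 = - \frac{28990}{3}$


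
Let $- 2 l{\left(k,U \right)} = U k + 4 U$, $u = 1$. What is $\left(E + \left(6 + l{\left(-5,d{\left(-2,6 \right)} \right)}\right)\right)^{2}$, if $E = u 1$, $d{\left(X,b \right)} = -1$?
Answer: $\frac{169}{4} \approx 42.25$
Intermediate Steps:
$l{\left(k,U \right)} = - 2 U - \frac{U k}{2}$ ($l{\left(k,U \right)} = - \frac{U k + 4 U}{2} = - \frac{4 U + U k}{2} = - 2 U - \frac{U k}{2}$)
$E = 1$ ($E = 1 \cdot 1 = 1$)
$\left(E + \left(6 + l{\left(-5,d{\left(-2,6 \right)} \right)}\right)\right)^{2} = \left(1 + \left(6 - - \frac{4 - 5}{2}\right)\right)^{2} = \left(1 + \left(6 - \left(- \frac{1}{2}\right) \left(-1\right)\right)\right)^{2} = \left(1 + \left(6 - \frac{1}{2}\right)\right)^{2} = \left(1 + \frac{11}{2}\right)^{2} = \left(\frac{13}{2}\right)^{2} = \frac{169}{4}$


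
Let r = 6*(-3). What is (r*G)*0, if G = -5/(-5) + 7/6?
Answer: 0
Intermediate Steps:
r = -18
G = 13/6 (G = -5*(-⅕) + 7*(⅙) = 1 + 7/6 = 13/6 ≈ 2.1667)
(r*G)*0 = -18*13/6*0 = -39*0 = 0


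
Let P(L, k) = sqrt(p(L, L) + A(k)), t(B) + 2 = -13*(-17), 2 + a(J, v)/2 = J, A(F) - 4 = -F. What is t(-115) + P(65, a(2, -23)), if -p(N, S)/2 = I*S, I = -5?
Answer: 219 + sqrt(654) ≈ 244.57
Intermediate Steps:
p(N, S) = 10*S (p(N, S) = -(-10)*S = 10*S)
A(F) = 4 - F
a(J, v) = -4 + 2*J
t(B) = 219 (t(B) = -2 - 13*(-17) = -2 + 221 = 219)
P(L, k) = sqrt(4 - k + 10*L) (P(L, k) = sqrt(10*L + (4 - k)) = sqrt(4 - k + 10*L))
t(-115) + P(65, a(2, -23)) = 219 + sqrt(4 - (-4 + 2*2) + 10*65) = 219 + sqrt(4 - (-4 + 4) + 650) = 219 + sqrt(4 - 1*0 + 650) = 219 + sqrt(4 + 0 + 650) = 219 + sqrt(654)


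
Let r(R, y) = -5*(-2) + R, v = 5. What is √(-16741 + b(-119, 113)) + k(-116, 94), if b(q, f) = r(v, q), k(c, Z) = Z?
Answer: 94 + I*√16726 ≈ 94.0 + 129.33*I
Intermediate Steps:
r(R, y) = 10 + R
b(q, f) = 15 (b(q, f) = 10 + 5 = 15)
√(-16741 + b(-119, 113)) + k(-116, 94) = √(-16741 + 15) + 94 = √(-16726) + 94 = I*√16726 + 94 = 94 + I*√16726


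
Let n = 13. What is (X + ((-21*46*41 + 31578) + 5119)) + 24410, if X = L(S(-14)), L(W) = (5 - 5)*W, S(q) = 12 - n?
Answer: 21501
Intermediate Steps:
S(q) = -1 (S(q) = 12 - 1*13 = 12 - 13 = -1)
L(W) = 0 (L(W) = 0*W = 0)
X = 0
(X + ((-21*46*41 + 31578) + 5119)) + 24410 = (0 + ((-21*46*41 + 31578) + 5119)) + 24410 = (0 + ((-966*41 + 31578) + 5119)) + 24410 = (0 + ((-39606 + 31578) + 5119)) + 24410 = (0 + (-8028 + 5119)) + 24410 = (0 - 2909) + 24410 = -2909 + 24410 = 21501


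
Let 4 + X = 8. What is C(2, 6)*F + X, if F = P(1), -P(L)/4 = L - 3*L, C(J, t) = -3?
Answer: -20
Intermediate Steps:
X = 4 (X = -4 + 8 = 4)
P(L) = 8*L (P(L) = -4*(L - 3*L) = -(-8)*L = 8*L)
F = 8 (F = 8*1 = 8)
C(2, 6)*F + X = -3*8 + 4 = -24 + 4 = -20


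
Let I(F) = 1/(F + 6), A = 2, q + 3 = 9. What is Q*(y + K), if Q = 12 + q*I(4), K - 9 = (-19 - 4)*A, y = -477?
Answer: -32382/5 ≈ -6476.4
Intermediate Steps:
q = 6 (q = -3 + 9 = 6)
I(F) = 1/(6 + F)
K = -37 (K = 9 + (-19 - 4)*2 = 9 - 23*2 = 9 - 46 = -37)
Q = 63/5 (Q = 12 + 6/(6 + 4) = 12 + 6/10 = 12 + 6*(⅒) = 12 + ⅗ = 63/5 ≈ 12.600)
Q*(y + K) = 63*(-477 - 37)/5 = (63/5)*(-514) = -32382/5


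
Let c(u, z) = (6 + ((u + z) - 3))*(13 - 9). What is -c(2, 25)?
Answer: -120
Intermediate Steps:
c(u, z) = 12 + 4*u + 4*z (c(u, z) = (6 + (-3 + u + z))*4 = (3 + u + z)*4 = 12 + 4*u + 4*z)
-c(2, 25) = -(12 + 4*2 + 4*25) = -(12 + 8 + 100) = -1*120 = -120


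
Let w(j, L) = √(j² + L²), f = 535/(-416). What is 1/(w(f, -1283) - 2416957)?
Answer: -418268910592/1010937686471844335 - 416*√284865864209/1010937686471844335 ≈ -4.1396e-7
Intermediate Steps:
f = -535/416 (f = 535*(-1/416) = -535/416 ≈ -1.2861)
w(j, L) = √(L² + j²)
1/(w(f, -1283) - 2416957) = 1/(√((-1283)² + (-535/416)²) - 2416957) = 1/(√(1646089 + 286225/173056) - 2416957) = 1/(√(284865864209/173056) - 2416957) = 1/(√284865864209/416 - 2416957) = 1/(-2416957 + √284865864209/416)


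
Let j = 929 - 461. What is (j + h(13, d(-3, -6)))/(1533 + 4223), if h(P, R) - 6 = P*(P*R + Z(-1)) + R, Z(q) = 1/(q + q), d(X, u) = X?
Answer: -85/11512 ≈ -0.0073836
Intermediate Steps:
Z(q) = 1/(2*q)
j = 468
h(P, R) = 6 + R + P*(-½ + P*R) (h(P, R) = 6 + (P*(P*R + (½)/(-1)) + R) = 6 + (P*(P*R + (½)*(-1)) + R) = 6 + (P*(P*R - ½) + R) = 6 + (P*(-½ + P*R) + R) = 6 + (R + P*(-½ + P*R)) = 6 + R + P*(-½ + P*R))
(j + h(13, d(-3, -6)))/(1533 + 4223) = (468 + (6 - 3 - ½*13 - 3*13²))/(1533 + 4223) = (468 + (6 - 3 - 13/2 - 3*169))/5756 = (468 + (6 - 3 - 13/2 - 507))*(1/5756) = (468 - 1021/2)*(1/5756) = -85/2*1/5756 = -85/11512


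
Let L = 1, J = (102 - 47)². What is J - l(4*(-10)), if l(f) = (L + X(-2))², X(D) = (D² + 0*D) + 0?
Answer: 3000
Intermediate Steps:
J = 3025 (J = 55² = 3025)
X(D) = D² (X(D) = (D² + 0) + 0 = D² + 0 = D²)
l(f) = 25 (l(f) = (1 + (-2)²)² = (1 + 4)² = 5² = 25)
J - l(4*(-10)) = 3025 - 1*25 = 3025 - 25 = 3000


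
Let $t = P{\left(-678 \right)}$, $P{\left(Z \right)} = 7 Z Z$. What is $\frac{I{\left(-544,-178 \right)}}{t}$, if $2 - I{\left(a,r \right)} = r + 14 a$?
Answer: $\frac{1949}{804447} \approx 0.0024228$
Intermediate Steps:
$P{\left(Z \right)} = 7 Z^{2}$
$I{\left(a,r \right)} = 2 - r - 14 a$ ($I{\left(a,r \right)} = 2 - \left(r + 14 a\right) = 2 - r - 14 a$)
$t = 3217788$ ($t = 7 \left(-678\right)^{2} = 7 \cdot 459684 = 3217788$)
$\frac{I{\left(-544,-178 \right)}}{t} = \frac{2 - -178 - -7616}{3217788} = \left(2 + 178 + 7616\right) \frac{1}{3217788} = 7796 \cdot \frac{1}{3217788} = \frac{1949}{804447}$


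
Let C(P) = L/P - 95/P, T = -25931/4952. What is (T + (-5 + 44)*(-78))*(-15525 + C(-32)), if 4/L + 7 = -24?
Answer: 232352262772665/4912384 ≈ 4.7299e+7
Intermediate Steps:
T = -25931/4952 (T = -25931*1/4952 = -25931/4952 ≈ -5.2365)
L = -4/31 (L = 4/(-7 - 24) = 4/(-31) = 4*(-1/31) = -4/31 ≈ -0.12903)
C(P) = -2949/(31*P) (C(P) = -4/(31*P) - 95/P = -2949/(31*P))
(T + (-5 + 44)*(-78))*(-15525 + C(-32)) = (-25931/4952 + (-5 + 44)*(-78))*(-15525 - 2949/31/(-32)) = (-25931/4952 + 39*(-78))*(-15525 - 2949/31*(-1/32)) = (-25931/4952 - 3042)*(-15525 + 2949/992) = -15089915/4952*(-15397851/992) = 232352262772665/4912384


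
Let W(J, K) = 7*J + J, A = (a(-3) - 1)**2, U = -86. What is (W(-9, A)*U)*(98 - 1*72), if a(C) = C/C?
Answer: 160992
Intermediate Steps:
a(C) = 1
A = 0 (A = (1 - 1)**2 = 0**2 = 0)
W(J, K) = 8*J
(W(-9, A)*U)*(98 - 1*72) = ((8*(-9))*(-86))*(98 - 1*72) = (-72*(-86))*(98 - 72) = 6192*26 = 160992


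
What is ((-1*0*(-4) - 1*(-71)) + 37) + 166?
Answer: 274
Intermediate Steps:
((-1*0*(-4) - 1*(-71)) + 37) + 166 = ((0*(-4) + 71) + 37) + 166 = ((0 + 71) + 37) + 166 = (71 + 37) + 166 = 108 + 166 = 274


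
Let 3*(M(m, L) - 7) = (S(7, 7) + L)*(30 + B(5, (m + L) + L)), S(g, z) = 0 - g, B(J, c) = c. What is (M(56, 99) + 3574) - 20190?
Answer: -23699/3 ≈ -7899.7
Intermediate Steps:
S(g, z) = -g
M(m, L) = 7 + (-7 + L)*(30 + m + 2*L)/3 (M(m, L) = 7 + ((-1*7 + L)*(30 + ((m + L) + L)))/3 = 7 + ((-7 + L)*(30 + ((L + m) + L)))/3 = 7 + ((-7 + L)*(30 + (m + 2*L)))/3 = 7 + ((-7 + L)*(30 + m + 2*L))/3 = 7 + (-7 + L)*(30 + m + 2*L)/3)
(M(56, 99) + 3574) - 20190 = ((-63 - 7/3*56 + (16/3)*99 + (⅓)*99*(56 + 2*99)) + 3574) - 20190 = ((-63 - 392/3 + 528 + (⅓)*99*(56 + 198)) + 3574) - 20190 = ((-63 - 392/3 + 528 + (⅓)*99*254) + 3574) - 20190 = ((-63 - 392/3 + 528 + 8382) + 3574) - 20190 = (26149/3 + 3574) - 20190 = 36871/3 - 20190 = -23699/3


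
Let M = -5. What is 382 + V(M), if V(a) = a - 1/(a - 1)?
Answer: 2263/6 ≈ 377.17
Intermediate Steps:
V(a) = a - 1/(-1 + a)
382 + V(M) = 382 + (-1 + (-5)² - 1*(-5))/(-1 - 5) = 382 + (-1 + 25 + 5)/(-6) = 382 - ⅙*29 = 382 - 29/6 = 2263/6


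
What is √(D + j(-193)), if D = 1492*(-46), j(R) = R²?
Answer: 3*I*√3487 ≈ 177.15*I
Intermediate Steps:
D = -68632
√(D + j(-193)) = √(-68632 + (-193)²) = √(-68632 + 37249) = √(-31383) = 3*I*√3487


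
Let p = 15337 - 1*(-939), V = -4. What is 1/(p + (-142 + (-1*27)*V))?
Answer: 1/16242 ≈ 6.1569e-5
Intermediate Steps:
p = 16276 (p = 15337 + 939 = 16276)
1/(p + (-142 + (-1*27)*V)) = 1/(16276 + (-142 - 1*27*(-4))) = 1/(16276 + (-142 - 27*(-4))) = 1/(16276 + (-142 + 108)) = 1/(16276 - 34) = 1/16242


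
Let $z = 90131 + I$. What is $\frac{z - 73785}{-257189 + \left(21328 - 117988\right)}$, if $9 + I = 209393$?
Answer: $- \frac{225730}{353849} \approx -0.63793$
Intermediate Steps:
$I = 209384$ ($I = -9 + 209393 = 209384$)
$z = 299515$ ($z = 90131 + 209384 = 299515$)
$\frac{z - 73785}{-257189 + \left(21328 - 117988\right)} = \frac{299515 - 73785}{-257189 + \left(21328 - 117988\right)} = \frac{225730}{-257189 - 96660} = \frac{225730}{-353849} = 225730 \left(- \frac{1}{353849}\right) = - \frac{225730}{353849}$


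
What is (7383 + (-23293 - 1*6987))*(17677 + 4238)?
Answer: -501787755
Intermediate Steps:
(7383 + (-23293 - 1*6987))*(17677 + 4238) = (7383 + (-23293 - 6987))*21915 = (7383 - 30280)*21915 = -22897*21915 = -501787755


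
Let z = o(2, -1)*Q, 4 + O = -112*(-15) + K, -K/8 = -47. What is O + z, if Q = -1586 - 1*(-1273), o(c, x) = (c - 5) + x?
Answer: 3304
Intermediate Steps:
K = 376 (K = -8*(-47) = 376)
o(c, x) = -5 + c + x (o(c, x) = (-5 + c) + x = -5 + c + x)
O = 2052 (O = -4 + (-112*(-15) + 376) = -4 + (1680 + 376) = -4 + 2056 = 2052)
Q = -313 (Q = -1586 + 1273 = -313)
z = 1252 (z = (-5 + 2 - 1)*(-313) = -4*(-313) = 1252)
O + z = 2052 + 1252 = 3304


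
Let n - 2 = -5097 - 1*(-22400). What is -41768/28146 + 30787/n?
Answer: 71867831/243533265 ≈ 0.29510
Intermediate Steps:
n = 17305 (n = 2 + (-5097 - 1*(-22400)) = 2 + (-5097 + 22400) = 2 + 17303 = 17305)
-41768/28146 + 30787/n = -41768/28146 + 30787/17305 = -41768*1/28146 + 30787*(1/17305) = -20884/14073 + 30787/17305 = 71867831/243533265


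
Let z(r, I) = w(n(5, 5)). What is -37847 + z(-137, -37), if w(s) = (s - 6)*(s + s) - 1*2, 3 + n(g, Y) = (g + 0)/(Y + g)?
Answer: -75613/2 ≈ -37807.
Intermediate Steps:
n(g, Y) = -3 + g/(Y + g) (n(g, Y) = -3 + (g + 0)/(Y + g) = -3 + g/(Y + g))
w(s) = -2 + 2*s*(-6 + s) (w(s) = (-6 + s)*(2*s) - 2 = 2*s*(-6 + s) - 2 = -2 + 2*s*(-6 + s))
z(r, I) = 81/2 (z(r, I) = -2 - 12*(-3*5 - 2*5)/(5 + 5) + 2*((-3*5 - 2*5)/(5 + 5))² = -2 - 12*(-15 - 10)/10 + 2*((-15 - 10)/10)² = -2 - 6*(-25)/5 + 2*((⅒)*(-25))² = -2 - 12*(-5/2) + 2*(-5/2)² = -2 + 30 + 2*(25/4) = -2 + 30 + 25/2 = 81/2)
-37847 + z(-137, -37) = -37847 + 81/2 = -75613/2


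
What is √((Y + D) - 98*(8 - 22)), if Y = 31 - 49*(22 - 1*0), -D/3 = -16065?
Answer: 2*√12130 ≈ 220.27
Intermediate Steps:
D = 48195 (D = -3*(-16065) = 48195)
Y = -1047 (Y = 31 - 49*(22 + 0) = 31 - 49*22 = 31 - 1078 = -1047)
√((Y + D) - 98*(8 - 22)) = √((-1047 + 48195) - 98*(8 - 22)) = √(47148 - 98*(-14)) = √(47148 + 1372) = √48520 = 2*√12130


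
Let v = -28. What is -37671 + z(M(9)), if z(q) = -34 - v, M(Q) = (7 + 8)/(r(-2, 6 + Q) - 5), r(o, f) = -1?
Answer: -37677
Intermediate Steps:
M(Q) = -5/2 (M(Q) = (7 + 8)/(-1 - 5) = 15/(-6) = 15*(-⅙) = -5/2)
z(q) = -6 (z(q) = -34 - 1*(-28) = -34 + 28 = -6)
-37671 + z(M(9)) = -37671 - 6 = -37677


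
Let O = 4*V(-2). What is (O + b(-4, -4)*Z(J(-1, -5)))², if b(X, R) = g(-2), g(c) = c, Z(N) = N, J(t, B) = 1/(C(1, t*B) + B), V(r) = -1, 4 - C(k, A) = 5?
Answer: 121/9 ≈ 13.444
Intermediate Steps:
C(k, A) = -1 (C(k, A) = 4 - 1*5 = 4 - 5 = -1)
J(t, B) = 1/(-1 + B)
b(X, R) = -2
O = -4 (O = 4*(-1) = -4)
(O + b(-4, -4)*Z(J(-1, -5)))² = (-4 - 2/(-1 - 5))² = (-4 - 2/(-6))² = (-4 - 2*(-⅙))² = (-4 + ⅓)² = (-11/3)² = 121/9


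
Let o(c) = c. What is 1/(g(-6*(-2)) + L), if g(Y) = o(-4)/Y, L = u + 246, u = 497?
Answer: 3/2228 ≈ 0.0013465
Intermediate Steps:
L = 743 (L = 497 + 246 = 743)
g(Y) = -4/Y
1/(g(-6*(-2)) + L) = 1/(-4/((-6*(-2))) + 743) = 1/(-4/12 + 743) = 1/(-4*1/12 + 743) = 1/(-⅓ + 743) = 1/(2228/3) = 3/2228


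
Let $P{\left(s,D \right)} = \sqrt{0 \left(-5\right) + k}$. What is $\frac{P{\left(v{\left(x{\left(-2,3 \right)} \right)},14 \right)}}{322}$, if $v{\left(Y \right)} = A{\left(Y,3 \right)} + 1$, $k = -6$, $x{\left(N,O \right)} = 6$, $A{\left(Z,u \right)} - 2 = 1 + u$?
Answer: $\frac{i \sqrt{6}}{322} \approx 0.0076071 i$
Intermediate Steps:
$A{\left(Z,u \right)} = 3 + u$ ($A{\left(Z,u \right)} = 2 + \left(1 + u\right) = 3 + u$)
$v{\left(Y \right)} = 7$ ($v{\left(Y \right)} = \left(3 + 3\right) + 1 = 6 + 1 = 7$)
$P{\left(s,D \right)} = i \sqrt{6}$ ($P{\left(s,D \right)} = \sqrt{0 \left(-5\right) - 6} = \sqrt{0 - 6} = \sqrt{-6} = i \sqrt{6}$)
$\frac{P{\left(v{\left(x{\left(-2,3 \right)} \right)},14 \right)}}{322} = \frac{i \sqrt{6}}{322}$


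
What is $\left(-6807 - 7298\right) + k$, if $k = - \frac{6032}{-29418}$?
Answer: $- \frac{207467429}{14709} \approx -14105.0$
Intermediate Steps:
$k = \frac{3016}{14709}$ ($k = \left(-6032\right) \left(- \frac{1}{29418}\right) = \frac{3016}{14709} \approx 0.20504$)
$\left(-6807 - 7298\right) + k = \left(-6807 - 7298\right) + \frac{3016}{14709} = -14105 + \frac{3016}{14709} = - \frac{207467429}{14709}$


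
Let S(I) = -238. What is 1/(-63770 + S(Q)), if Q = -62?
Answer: -1/64008 ≈ -1.5623e-5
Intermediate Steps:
1/(-63770 + S(Q)) = 1/(-63770 - 238) = 1/(-64008) = -1/64008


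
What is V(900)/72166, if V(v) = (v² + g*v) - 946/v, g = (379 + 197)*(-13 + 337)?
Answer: 75947219527/32474700 ≈ 2338.7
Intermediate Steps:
g = 186624 (g = 576*324 = 186624)
V(v) = v² - 946/v + 186624*v (V(v) = (v² + 186624*v) - 946/v = v² - 946/v + 186624*v)
V(900)/72166 = ((-946 + 900²*(186624 + 900))/900)/72166 = ((-946 + 810000*187524)/900)*(1/72166) = ((-946 + 151894440000)/900)*(1/72166) = ((1/900)*151894439054)*(1/72166) = (75947219527/450)*(1/72166) = 75947219527/32474700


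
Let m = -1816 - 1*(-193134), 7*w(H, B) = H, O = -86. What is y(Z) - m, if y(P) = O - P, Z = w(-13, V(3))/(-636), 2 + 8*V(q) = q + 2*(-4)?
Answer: -852130621/4452 ≈ -1.9140e+5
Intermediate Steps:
V(q) = -5/4 + q/8 (V(q) = -¼ + (q + 2*(-4))/8 = -¼ + (q - 8)/8 = -¼ + (-8 + q)/8 = -¼ + (-1 + q/8) = -5/4 + q/8)
w(H, B) = H/7
Z = 13/4452 (Z = ((⅐)*(-13))/(-636) = -13/7*(-1/636) = 13/4452 ≈ 0.0029200)
m = 191318 (m = -1816 + 193134 = 191318)
y(P) = -86 - P
y(Z) - m = (-86 - 1*13/4452) - 1*191318 = (-86 - 13/4452) - 191318 = -382885/4452 - 191318 = -852130621/4452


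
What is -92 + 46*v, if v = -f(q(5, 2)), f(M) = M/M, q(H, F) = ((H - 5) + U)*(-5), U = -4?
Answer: -138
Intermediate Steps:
q(H, F) = 45 - 5*H (q(H, F) = ((H - 5) - 4)*(-5) = ((-5 + H) - 4)*(-5) = (-9 + H)*(-5) = 45 - 5*H)
f(M) = 1
v = -1 (v = -1*1 = -1)
-92 + 46*v = -92 + 46*(-1) = -92 - 46 = -138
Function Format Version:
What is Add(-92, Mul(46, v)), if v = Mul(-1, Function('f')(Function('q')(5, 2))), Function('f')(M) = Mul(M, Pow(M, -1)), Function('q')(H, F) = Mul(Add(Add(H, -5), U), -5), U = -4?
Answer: -138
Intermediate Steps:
Function('q')(H, F) = Add(45, Mul(-5, H)) (Function('q')(H, F) = Mul(Add(Add(H, -5), -4), -5) = Mul(Add(Add(-5, H), -4), -5) = Mul(Add(-9, H), -5) = Add(45, Mul(-5, H)))
Function('f')(M) = 1
v = -1 (v = Mul(-1, 1) = -1)
Add(-92, Mul(46, v)) = Add(-92, Mul(46, -1)) = Add(-92, -46) = -138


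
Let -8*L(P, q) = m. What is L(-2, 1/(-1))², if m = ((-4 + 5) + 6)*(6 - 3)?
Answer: 441/64 ≈ 6.8906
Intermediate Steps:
m = 21 (m = (1 + 6)*3 = 7*3 = 21)
L(P, q) = -21/8 (L(P, q) = -⅛*21 = -21/8)
L(-2, 1/(-1))² = (-21/8)² = 441/64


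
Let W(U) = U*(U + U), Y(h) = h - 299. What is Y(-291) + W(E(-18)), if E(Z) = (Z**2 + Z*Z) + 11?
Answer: 867972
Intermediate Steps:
E(Z) = 11 + 2*Z**2 (E(Z) = (Z**2 + Z**2) + 11 = 2*Z**2 + 11 = 11 + 2*Z**2)
Y(h) = -299 + h
W(U) = 2*U**2 (W(U) = U*(2*U) = 2*U**2)
Y(-291) + W(E(-18)) = (-299 - 291) + 2*(11 + 2*(-18)**2)**2 = -590 + 2*(11 + 2*324)**2 = -590 + 2*(11 + 648)**2 = -590 + 2*659**2 = -590 + 2*434281 = -590 + 868562 = 867972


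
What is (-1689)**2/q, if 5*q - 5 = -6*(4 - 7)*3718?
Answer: 14263605/66929 ≈ 213.12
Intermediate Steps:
q = 66929/5 (q = 1 + (-6*(4 - 7)*3718)/5 = 1 + (-6*(-3)*3718)/5 = 1 + (18*3718)/5 = 1 + (1/5)*66924 = 1 + 66924/5 = 66929/5 ≈ 13386.)
(-1689)**2/q = (-1689)**2/(66929/5) = 2852721*(5/66929) = 14263605/66929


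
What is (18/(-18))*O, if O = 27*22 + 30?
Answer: -624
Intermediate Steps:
O = 624 (O = 594 + 30 = 624)
(18/(-18))*O = (18/(-18))*624 = (18*(-1/18))*624 = -1*624 = -624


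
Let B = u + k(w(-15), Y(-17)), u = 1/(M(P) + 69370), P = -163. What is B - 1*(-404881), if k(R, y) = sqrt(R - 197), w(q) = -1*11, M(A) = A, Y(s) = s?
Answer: 28020599368/69207 + 4*I*sqrt(13) ≈ 4.0488e+5 + 14.422*I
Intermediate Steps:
w(q) = -11
k(R, y) = sqrt(-197 + R)
u = 1/69207 (u = 1/(-163 + 69370) = 1/69207 ≈ 1.4449e-5)
B = 1/69207 + 4*I*sqrt(13) (B = 1/69207 + sqrt(-197 - 11) = 1/69207 + sqrt(-208) = 1/69207 + 4*I*sqrt(13) ≈ 1.4449e-5 + 14.422*I)
B - 1*(-404881) = (1/69207 + 4*I*sqrt(13)) - 1*(-404881) = (1/69207 + 4*I*sqrt(13)) + 404881 = 28020599368/69207 + 4*I*sqrt(13)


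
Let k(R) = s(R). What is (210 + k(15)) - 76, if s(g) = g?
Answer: 149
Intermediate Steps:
k(R) = R
(210 + k(15)) - 76 = (210 + 15) - 76 = 225 - 76 = 149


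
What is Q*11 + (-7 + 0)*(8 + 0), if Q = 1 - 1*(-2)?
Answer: -23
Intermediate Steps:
Q = 3 (Q = 1 + 2 = 3)
Q*11 + (-7 + 0)*(8 + 0) = 3*11 + (-7 + 0)*(8 + 0) = 33 - 7*8 = 33 - 56 = -23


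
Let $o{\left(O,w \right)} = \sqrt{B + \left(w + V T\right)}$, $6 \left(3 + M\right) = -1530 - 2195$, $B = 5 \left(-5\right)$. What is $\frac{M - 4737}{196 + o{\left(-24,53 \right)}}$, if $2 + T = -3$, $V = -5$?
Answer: $- \frac{3152170}{115089} + \frac{32165 \sqrt{53}}{230178} \approx -26.372$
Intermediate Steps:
$T = -5$ ($T = -2 - 3 = -5$)
$B = -25$
$M = - \frac{3743}{6}$ ($M = -3 + \frac{-1530 - 2195}{6} = -3 + \frac{1}{6} \left(-3725\right) = -3 - \frac{3725}{6} = - \frac{3743}{6} \approx -623.83$)
$o{\left(O,w \right)} = \sqrt{w}$ ($o{\left(O,w \right)} = \sqrt{-25 + \left(w - -25\right)} = \sqrt{-25 + \left(w + 25\right)} = \sqrt{-25 + \left(25 + w\right)} = \sqrt{w}$)
$\frac{M - 4737}{196 + o{\left(-24,53 \right)}} = \frac{- \frac{3743}{6} - 4737}{196 + \sqrt{53}} = - \frac{32165}{6 \left(196 + \sqrt{53}\right)}$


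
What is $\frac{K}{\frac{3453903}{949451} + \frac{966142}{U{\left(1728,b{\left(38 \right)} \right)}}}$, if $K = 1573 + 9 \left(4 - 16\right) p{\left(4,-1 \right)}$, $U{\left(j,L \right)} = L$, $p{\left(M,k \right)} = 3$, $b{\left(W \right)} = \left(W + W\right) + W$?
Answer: $\frac{67594265043}{458849116492} \approx 0.14731$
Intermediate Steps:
$b{\left(W \right)} = 3 W$ ($b{\left(W \right)} = 2 W + W = 3 W$)
$K = 1249$ ($K = 1573 + 9 \left(4 - 16\right) 3 = 1573 + 9 \left(\left(-12\right) 3\right) = 1573 + 9 \left(-36\right) = 1573 - 324 = 1249$)
$\frac{K}{\frac{3453903}{949451} + \frac{966142}{U{\left(1728,b{\left(38 \right)} \right)}}} = \frac{1249}{\frac{3453903}{949451} + \frac{966142}{3 \cdot 38}} = \frac{1249}{3453903 \cdot \frac{1}{949451} + \frac{966142}{114}} = \frac{1249}{\frac{3453903}{949451} + 966142 \cdot \frac{1}{114}} = \frac{1249}{\frac{3453903}{949451} + \frac{483071}{57}} = \frac{1249}{\frac{458849116492}{54118707}} = 1249 \cdot \frac{54118707}{458849116492} = \frac{67594265043}{458849116492}$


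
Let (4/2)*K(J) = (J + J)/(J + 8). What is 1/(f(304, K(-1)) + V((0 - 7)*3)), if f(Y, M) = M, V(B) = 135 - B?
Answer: 7/1091 ≈ 0.0064161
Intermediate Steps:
K(J) = J/(8 + J) (K(J) = ((J + J)/(J + 8))/2 = ((2*J)/(8 + J))/2 = (2*J/(8 + J))/2 = J/(8 + J))
1/(f(304, K(-1)) + V((0 - 7)*3)) = 1/(-1/(8 - 1) + (135 - (0 - 7)*3)) = 1/(-1/7 + (135 - (-7)*3)) = 1/(-1*⅐ + (135 - 1*(-21))) = 1/(-⅐ + (135 + 21)) = 1/(-⅐ + 156) = 1/(1091/7) = 7/1091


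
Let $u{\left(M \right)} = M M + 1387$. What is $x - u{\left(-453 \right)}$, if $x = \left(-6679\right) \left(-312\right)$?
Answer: $1877252$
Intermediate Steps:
$u{\left(M \right)} = 1387 + M^{2}$ ($u{\left(M \right)} = M^{2} + 1387 = 1387 + M^{2}$)
$x = 2083848$
$x - u{\left(-453 \right)} = 2083848 - \left(1387 + \left(-453\right)^{2}\right) = 2083848 - \left(1387 + 205209\right) = 2083848 - 206596 = 1877252$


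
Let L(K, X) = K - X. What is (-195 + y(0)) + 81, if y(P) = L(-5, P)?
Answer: -119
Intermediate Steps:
y(P) = -5 - P
(-195 + y(0)) + 81 = (-195 + (-5 - 1*0)) + 81 = (-195 + (-5 + 0)) + 81 = (-195 - 5) + 81 = -200 + 81 = -119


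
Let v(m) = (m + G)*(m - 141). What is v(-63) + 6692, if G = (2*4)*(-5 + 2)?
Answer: 24440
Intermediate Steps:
G = -24 (G = 8*(-3) = -24)
v(m) = (-141 + m)*(-24 + m) (v(m) = (m - 24)*(m - 141) = (-24 + m)*(-141 + m) = (-141 + m)*(-24 + m))
v(-63) + 6692 = (3384 + (-63)² - 165*(-63)) + 6692 = (3384 + 3969 + 10395) + 6692 = 17748 + 6692 = 24440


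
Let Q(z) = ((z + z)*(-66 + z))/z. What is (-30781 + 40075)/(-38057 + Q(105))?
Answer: -9294/37979 ≈ -0.24471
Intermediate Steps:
Q(z) = -132 + 2*z (Q(z) = ((2*z)*(-66 + z))/z = (2*z*(-66 + z))/z = -132 + 2*z)
(-30781 + 40075)/(-38057 + Q(105)) = (-30781 + 40075)/(-38057 + (-132 + 2*105)) = 9294/(-38057 + (-132 + 210)) = 9294/(-38057 + 78) = 9294/(-37979) = 9294*(-1/37979) = -9294/37979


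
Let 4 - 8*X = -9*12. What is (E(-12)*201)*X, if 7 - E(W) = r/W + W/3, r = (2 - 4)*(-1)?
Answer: 31423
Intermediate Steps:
X = 14 (X = 1/2 - (-9)*12/8 = 1/2 - 1/8*(-108) = 1/2 + 27/2 = 14)
r = 2 (r = -2*(-1) = 2)
E(W) = 7 - 2/W - W/3 (E(W) = 7 - (2/W + W/3) = 7 + (-2/W - W/3) = 7 - 2/W - W/3)
(E(-12)*201)*X = ((7 - 2/(-12) - 1/3*(-12))*201)*14 = ((7 - 2*(-1/12) + 4)*201)*14 = ((7 + 1/6 + 4)*201)*14 = ((67/6)*201)*14 = (4489/2)*14 = 31423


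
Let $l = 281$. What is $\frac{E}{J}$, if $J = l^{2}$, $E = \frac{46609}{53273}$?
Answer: $\frac{46609}{4206489353} \approx 1.108 \cdot 10^{-5}$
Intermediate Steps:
$E = \frac{46609}{53273}$ ($E = 46609 \cdot \frac{1}{53273} = \frac{46609}{53273} \approx 0.87491$)
$J = 78961$ ($J = 281^{2} = 78961$)
$\frac{E}{J} = \frac{46609}{53273 \cdot 78961} = \frac{46609}{53273} \cdot \frac{1}{78961} = \frac{46609}{4206489353}$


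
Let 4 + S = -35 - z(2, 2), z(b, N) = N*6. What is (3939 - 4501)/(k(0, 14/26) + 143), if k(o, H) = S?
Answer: -281/46 ≈ -6.1087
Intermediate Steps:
z(b, N) = 6*N
S = -51 (S = -4 + (-35 - 6*2) = -4 + (-35 - 1*12) = -4 + (-35 - 12) = -4 - 47 = -51)
k(o, H) = -51
(3939 - 4501)/(k(0, 14/26) + 143) = (3939 - 4501)/(-51 + 143) = -562/92 = -562*1/92 = -281/46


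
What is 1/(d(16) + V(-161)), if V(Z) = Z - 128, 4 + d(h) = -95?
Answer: -1/388 ≈ -0.0025773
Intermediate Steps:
d(h) = -99 (d(h) = -4 - 95 = -99)
V(Z) = -128 + Z
1/(d(16) + V(-161)) = 1/(-99 + (-128 - 161)) = 1/(-99 - 289) = 1/(-388) = -1/388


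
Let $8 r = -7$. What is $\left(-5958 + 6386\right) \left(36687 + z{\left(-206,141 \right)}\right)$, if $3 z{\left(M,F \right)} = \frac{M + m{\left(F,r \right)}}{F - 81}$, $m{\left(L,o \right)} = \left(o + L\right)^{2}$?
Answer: $\frac{45354913579}{2880} \approx 1.5748 \cdot 10^{7}$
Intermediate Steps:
$r = - \frac{7}{8}$ ($r = \frac{1}{8} \left(-7\right) = - \frac{7}{8} \approx -0.875$)
$m{\left(L,o \right)} = \left(L + o\right)^{2}$
$z{\left(M,F \right)} = \frac{M + \left(- \frac{7}{8} + F\right)^{2}}{3 \left(-81 + F\right)}$ ($z{\left(M,F \right)} = \frac{\left(M + \left(F - \frac{7}{8}\right)^{2}\right) \frac{1}{F - 81}}{3} = \frac{\left(M + \left(- \frac{7}{8} + F\right)^{2}\right) \frac{1}{-81 + F}}{3} = \frac{\frac{1}{-81 + F} \left(M + \left(- \frac{7}{8} + F\right)^{2}\right)}{3} = \frac{M + \left(- \frac{7}{8} + F\right)^{2}}{3 \left(-81 + F\right)}$)
$\left(-5958 + 6386\right) \left(36687 + z{\left(-206,141 \right)}\right) = \left(-5958 + 6386\right) \left(36687 + \frac{\left(-7 + 8 \cdot 141\right)^{2} + 64 \left(-206\right)}{192 \left(-81 + 141\right)}\right) = 428 \left(36687 + \frac{\left(-7 + 1128\right)^{2} - 13184}{192 \cdot 60}\right) = 428 \left(36687 + \frac{1}{192} \cdot \frac{1}{60} \left(1121^{2} - 13184\right)\right) = 428 \left(36687 + \frac{1}{192} \cdot \frac{1}{60} \left(1256641 - 13184\right)\right) = 428 \left(36687 + \frac{1}{192} \cdot \frac{1}{60} \cdot 1243457\right) = 428 \left(36687 + \frac{1243457}{11520}\right) = 428 \cdot \frac{423877697}{11520} = \frac{45354913579}{2880}$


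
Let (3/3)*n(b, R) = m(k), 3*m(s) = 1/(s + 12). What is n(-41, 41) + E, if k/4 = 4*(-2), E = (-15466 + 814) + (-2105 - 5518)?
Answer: -1336501/60 ≈ -22275.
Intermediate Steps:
E = -22275 (E = -14652 - 7623 = -22275)
k = -32 (k = 4*(4*(-2)) = 4*(-8) = -32)
m(s) = 1/(3*(12 + s)) (m(s) = 1/(3*(s + 12)) = 1/(3*(12 + s)))
n(b, R) = -1/60 (n(b, R) = 1/(3*(12 - 32)) = (⅓)/(-20) = (⅓)*(-1/20) = -1/60)
n(-41, 41) + E = -1/60 - 22275 = -1336501/60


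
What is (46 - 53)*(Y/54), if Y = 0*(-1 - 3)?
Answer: 0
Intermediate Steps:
Y = 0 (Y = 0*(-4) = 0)
(46 - 53)*(Y/54) = (46 - 53)*(0/54) = -0/54 = -7*0 = 0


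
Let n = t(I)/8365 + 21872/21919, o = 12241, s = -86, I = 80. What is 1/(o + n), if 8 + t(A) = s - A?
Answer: 183352435/2244596302209 ≈ 8.1686e-5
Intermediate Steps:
t(A) = -94 - A (t(A) = -8 + (-86 - A) = -94 - A)
n = 179145374/183352435 (n = (-94 - 1*80)/8365 + 21872/21919 = (-94 - 80)*(1/8365) + 21872*(1/21919) = -174*1/8365 + 21872/21919 = -174/8365 + 21872/21919 = 179145374/183352435 ≈ 0.97705)
1/(o + n) = 1/(12241 + 179145374/183352435) = 1/(2244596302209/183352435) = 183352435/2244596302209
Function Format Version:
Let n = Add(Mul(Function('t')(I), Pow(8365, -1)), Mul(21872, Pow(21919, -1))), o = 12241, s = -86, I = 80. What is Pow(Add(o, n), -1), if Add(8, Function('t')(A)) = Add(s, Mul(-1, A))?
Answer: Rational(183352435, 2244596302209) ≈ 8.1686e-5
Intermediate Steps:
Function('t')(A) = Add(-94, Mul(-1, A)) (Function('t')(A) = Add(-8, Add(-86, Mul(-1, A))) = Add(-94, Mul(-1, A)))
n = Rational(179145374, 183352435) (n = Add(Mul(Add(-94, Mul(-1, 80)), Pow(8365, -1)), Mul(21872, Pow(21919, -1))) = Add(Mul(Add(-94, -80), Rational(1, 8365)), Mul(21872, Rational(1, 21919))) = Add(Mul(-174, Rational(1, 8365)), Rational(21872, 21919)) = Add(Rational(-174, 8365), Rational(21872, 21919)) = Rational(179145374, 183352435) ≈ 0.97705)
Pow(Add(o, n), -1) = Pow(Add(12241, Rational(179145374, 183352435)), -1) = Pow(Rational(2244596302209, 183352435), -1) = Rational(183352435, 2244596302209)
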